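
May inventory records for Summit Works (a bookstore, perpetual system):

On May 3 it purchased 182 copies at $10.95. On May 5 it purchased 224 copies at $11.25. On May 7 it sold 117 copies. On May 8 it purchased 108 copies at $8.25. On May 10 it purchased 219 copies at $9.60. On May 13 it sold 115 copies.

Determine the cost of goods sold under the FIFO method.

May 7, 117 sold [FIFO — oldest first]: 117 @ $10.95 = $1,281.15
May 13, 115 sold [FIFO — oldest first]: 65 @ $10.95 + 50 @ $11.25 = $1,274.25
Total COGS = $1,281.15 + $1,274.25 = $2,555.40
Ending inventory: 174 @ $11.25 + 108 @ $8.25 + 219 @ $9.60 = $4,950.90

COGS = $2,555.40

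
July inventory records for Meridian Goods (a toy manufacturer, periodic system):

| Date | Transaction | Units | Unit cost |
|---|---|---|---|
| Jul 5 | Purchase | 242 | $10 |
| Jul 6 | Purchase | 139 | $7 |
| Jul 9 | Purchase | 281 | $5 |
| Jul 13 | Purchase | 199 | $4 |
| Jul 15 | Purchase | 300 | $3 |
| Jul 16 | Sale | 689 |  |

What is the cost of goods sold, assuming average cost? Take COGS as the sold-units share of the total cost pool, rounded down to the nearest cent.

Jul 16, sell 689: 689/1161 × $6,494.00 → $3,853.88
Ending inventory (cost pool remaining) = $2,640.12

COGS = $3,853.88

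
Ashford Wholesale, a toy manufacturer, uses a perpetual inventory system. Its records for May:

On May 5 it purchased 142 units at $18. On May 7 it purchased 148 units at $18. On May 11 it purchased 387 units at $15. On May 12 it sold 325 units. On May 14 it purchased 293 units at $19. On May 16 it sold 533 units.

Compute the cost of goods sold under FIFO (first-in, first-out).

May 12, 325 sold [FIFO — oldest first]: 142 @ $18 + 148 @ $18 + 35 @ $15 = $5,745
May 16, 533 sold [FIFO — oldest first]: 352 @ $15 + 181 @ $19 = $8,719
Total COGS = $5,745 + $8,719 = $14,464
Ending inventory: 112 @ $19 = $2,128

COGS = $14,464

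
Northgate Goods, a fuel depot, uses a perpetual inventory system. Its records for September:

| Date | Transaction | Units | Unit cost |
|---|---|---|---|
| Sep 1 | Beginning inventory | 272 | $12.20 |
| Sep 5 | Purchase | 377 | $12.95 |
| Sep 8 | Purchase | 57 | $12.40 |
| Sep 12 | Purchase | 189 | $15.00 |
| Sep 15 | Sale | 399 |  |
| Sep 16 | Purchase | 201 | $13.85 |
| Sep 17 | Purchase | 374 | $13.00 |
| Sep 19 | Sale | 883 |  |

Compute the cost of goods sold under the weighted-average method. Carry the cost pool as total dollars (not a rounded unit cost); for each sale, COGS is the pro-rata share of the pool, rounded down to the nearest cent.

After Sep 1: 272 on hand, pool $3,318.40 (≈ $12.2000 each)
After Sep 5: 649 on hand, pool $8,200.55 (≈ $12.6357 each)
After Sep 8: 706 on hand, pool $8,907.35 (≈ $12.6166 each)
After Sep 12: 895 on hand, pool $11,742.35 (≈ $13.1199 each)
Sep 15, sell 399: 399/895 × $11,742.35 → $5,234.85
After Sep 16: 697 on hand, pool $9,291.35 (≈ $13.3305 each)
After Sep 17: 1071 on hand, pool $14,153.35 (≈ $13.2151 each)
Sep 19, sell 883: 883/1071 × $14,153.35 → $11,668.91
Total COGS = $5,234.85 + $11,668.91 = $16,903.76
Ending inventory (cost pool remaining) = $2,484.44
Check: goods available $19,388.20 = COGS $16,903.76 + ending $2,484.44

COGS = $16,903.76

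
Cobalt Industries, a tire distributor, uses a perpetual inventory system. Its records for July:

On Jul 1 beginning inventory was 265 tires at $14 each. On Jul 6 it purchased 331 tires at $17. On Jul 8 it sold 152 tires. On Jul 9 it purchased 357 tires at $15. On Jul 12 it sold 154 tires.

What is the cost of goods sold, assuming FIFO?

COGS = $4,407

Jul 8, 152 sold [FIFO — oldest first]: 152 @ $14 = $2,128
Jul 12, 154 sold [FIFO — oldest first]: 113 @ $14 + 41 @ $17 = $2,279
Total COGS = $2,128 + $2,279 = $4,407
Ending inventory: 290 @ $17 + 357 @ $15 = $10,285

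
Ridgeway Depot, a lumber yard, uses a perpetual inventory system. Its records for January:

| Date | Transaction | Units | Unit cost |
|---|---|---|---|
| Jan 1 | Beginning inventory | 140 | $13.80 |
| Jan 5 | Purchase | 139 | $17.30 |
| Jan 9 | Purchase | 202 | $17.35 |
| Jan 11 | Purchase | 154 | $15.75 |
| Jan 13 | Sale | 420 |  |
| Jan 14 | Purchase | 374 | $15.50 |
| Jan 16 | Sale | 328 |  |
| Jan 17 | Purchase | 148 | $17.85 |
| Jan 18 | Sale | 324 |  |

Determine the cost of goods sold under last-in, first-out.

Jan 13, 420 sold [LIFO — newest first]: 154 @ $15.75 + 202 @ $17.35 + 64 @ $17.30 = $7,037.40
Jan 16, 328 sold [LIFO — newest first]: 328 @ $15.50 = $5,084.00
Jan 18, 324 sold [LIFO — newest first]: 148 @ $17.85 + 46 @ $15.50 + 75 @ $17.30 + 55 @ $13.80 = $5,411.30
Total COGS = $7,037.40 + $5,084.00 + $5,411.30 = $17,532.70
Ending inventory: 85 @ $13.80 = $1,173.00
Check: goods available $18,705.70 = COGS $17,532.70 + ending $1,173.00

COGS = $17,532.70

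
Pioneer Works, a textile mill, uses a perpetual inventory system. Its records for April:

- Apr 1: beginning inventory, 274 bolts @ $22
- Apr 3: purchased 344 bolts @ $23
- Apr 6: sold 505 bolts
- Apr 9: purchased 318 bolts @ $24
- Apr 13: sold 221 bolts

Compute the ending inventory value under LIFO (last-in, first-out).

Ending inventory = $4,814

Apr 6, 505 sold [LIFO — newest first]: 344 @ $23 + 161 @ $22 = $11,454
Apr 13, 221 sold [LIFO — newest first]: 221 @ $24 = $5,304
Total COGS = $11,454 + $5,304 = $16,758
Ending inventory: 113 @ $22 + 97 @ $24 = $4,814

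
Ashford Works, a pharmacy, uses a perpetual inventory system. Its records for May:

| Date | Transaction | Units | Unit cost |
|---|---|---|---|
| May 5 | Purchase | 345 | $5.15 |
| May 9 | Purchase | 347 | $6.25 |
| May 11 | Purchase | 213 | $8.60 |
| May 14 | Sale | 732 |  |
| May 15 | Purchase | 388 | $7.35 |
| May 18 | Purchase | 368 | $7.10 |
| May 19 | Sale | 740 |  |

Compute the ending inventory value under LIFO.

Ending inventory = $1,008.55

May 14, 732 sold [LIFO — newest first]: 213 @ $8.60 + 347 @ $6.25 + 172 @ $5.15 = $4,886.35
May 19, 740 sold [LIFO — newest first]: 368 @ $7.10 + 372 @ $7.35 = $5,347.00
Total COGS = $4,886.35 + $5,347.00 = $10,233.35
Ending inventory: 173 @ $5.15 + 16 @ $7.35 = $1,008.55
Check: goods available $11,241.90 = COGS $10,233.35 + ending $1,008.55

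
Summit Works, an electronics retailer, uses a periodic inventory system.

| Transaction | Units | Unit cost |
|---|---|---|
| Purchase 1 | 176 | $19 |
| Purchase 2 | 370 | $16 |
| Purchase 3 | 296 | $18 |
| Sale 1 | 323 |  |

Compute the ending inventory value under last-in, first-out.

Sale 1 (323) [LIFO — newest first]: 296 @ $18 + 27 @ $16 = $5,760
Ending inventory: 176 @ $19 + 343 @ $16 = $8,832
Check: goods available $14,592 = COGS $5,760 + ending $8,832

Ending inventory = $8,832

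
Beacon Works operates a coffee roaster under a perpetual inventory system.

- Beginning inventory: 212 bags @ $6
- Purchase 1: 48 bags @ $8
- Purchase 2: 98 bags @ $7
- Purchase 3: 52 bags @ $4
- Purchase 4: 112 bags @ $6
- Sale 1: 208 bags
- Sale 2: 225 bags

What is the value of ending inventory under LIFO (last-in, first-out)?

Ending inventory = $534

Sale 1 (208) [LIFO — newest first]: 112 @ $6 + 52 @ $4 + 44 @ $7 = $1,188
Sale 2 (225) [LIFO — newest first]: 54 @ $7 + 48 @ $8 + 123 @ $6 = $1,500
Total COGS = $1,188 + $1,500 = $2,688
Ending inventory: 89 @ $6 = $534
Check: goods available $3,222 = COGS $2,688 + ending $534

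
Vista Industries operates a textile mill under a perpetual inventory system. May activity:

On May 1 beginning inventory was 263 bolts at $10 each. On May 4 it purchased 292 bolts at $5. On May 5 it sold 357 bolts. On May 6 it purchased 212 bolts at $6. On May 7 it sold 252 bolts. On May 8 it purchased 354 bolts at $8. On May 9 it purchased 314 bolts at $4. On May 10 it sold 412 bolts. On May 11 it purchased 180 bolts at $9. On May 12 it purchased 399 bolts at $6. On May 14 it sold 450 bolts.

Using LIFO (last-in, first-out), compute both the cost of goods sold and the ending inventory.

May 5, 357 sold [LIFO — newest first]: 292 @ $5 + 65 @ $10 = $2,110
May 7, 252 sold [LIFO — newest first]: 212 @ $6 + 40 @ $10 = $1,672
May 10, 412 sold [LIFO — newest first]: 314 @ $4 + 98 @ $8 = $2,040
May 14, 450 sold [LIFO — newest first]: 399 @ $6 + 51 @ $9 = $2,853
Total COGS = $2,110 + $1,672 + $2,040 + $2,853 = $8,675
Ending inventory: 158 @ $10 + 256 @ $8 + 129 @ $9 = $4,789

COGS = $8,675; ending inventory = $4,789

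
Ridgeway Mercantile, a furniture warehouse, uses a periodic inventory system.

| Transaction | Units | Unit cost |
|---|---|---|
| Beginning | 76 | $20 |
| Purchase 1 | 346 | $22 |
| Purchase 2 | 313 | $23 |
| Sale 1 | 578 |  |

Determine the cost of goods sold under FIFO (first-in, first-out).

Sale 1 (578) [FIFO — oldest first]: 76 @ $20 + 346 @ $22 + 156 @ $23 = $12,720
Ending inventory: 157 @ $23 = $3,611

COGS = $12,720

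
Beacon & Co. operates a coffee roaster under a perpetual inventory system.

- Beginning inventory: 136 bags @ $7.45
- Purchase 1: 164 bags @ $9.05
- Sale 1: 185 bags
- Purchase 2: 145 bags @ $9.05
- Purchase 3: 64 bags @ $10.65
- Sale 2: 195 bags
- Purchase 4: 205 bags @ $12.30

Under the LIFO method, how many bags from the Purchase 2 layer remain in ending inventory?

14

Sale 1 (185) [LIFO — newest first]: 164 @ $9.05 + 21 @ $7.45 = $1,640.65
Sale 2 (195) [LIFO — newest first]: 64 @ $10.65 + 131 @ $9.05 = $1,867.15
Total COGS = $1,640.65 + $1,867.15 = $3,507.80
Ending inventory: 115 @ $7.45 + 14 @ $9.05 + 205 @ $12.30 = $3,504.95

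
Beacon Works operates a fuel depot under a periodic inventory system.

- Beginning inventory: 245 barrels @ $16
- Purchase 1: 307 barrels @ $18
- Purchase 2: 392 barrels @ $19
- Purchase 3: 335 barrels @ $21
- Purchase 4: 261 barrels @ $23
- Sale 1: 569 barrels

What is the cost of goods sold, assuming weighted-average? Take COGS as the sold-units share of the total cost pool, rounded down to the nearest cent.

COGS = $11,059.29

Sale 1, sell 569: 569/1540 × $29,932.00 → $11,059.29
Ending inventory (cost pool remaining) = $18,872.71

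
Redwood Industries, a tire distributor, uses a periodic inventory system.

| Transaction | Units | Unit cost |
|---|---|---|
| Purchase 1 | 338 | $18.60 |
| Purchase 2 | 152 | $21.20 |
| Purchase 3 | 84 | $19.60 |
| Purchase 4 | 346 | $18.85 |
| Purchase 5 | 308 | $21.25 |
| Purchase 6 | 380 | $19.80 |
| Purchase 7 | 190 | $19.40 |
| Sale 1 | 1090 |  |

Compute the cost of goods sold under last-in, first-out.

COGS = $21,751.20

Sale 1 (1090) [LIFO — newest first]: 190 @ $19.40 + 380 @ $19.80 + 308 @ $21.25 + 212 @ $18.85 = $21,751.20
Ending inventory: 338 @ $18.60 + 152 @ $21.20 + 84 @ $19.60 + 134 @ $18.85 = $13,681.50
Check: goods available $35,432.70 = COGS $21,751.20 + ending $13,681.50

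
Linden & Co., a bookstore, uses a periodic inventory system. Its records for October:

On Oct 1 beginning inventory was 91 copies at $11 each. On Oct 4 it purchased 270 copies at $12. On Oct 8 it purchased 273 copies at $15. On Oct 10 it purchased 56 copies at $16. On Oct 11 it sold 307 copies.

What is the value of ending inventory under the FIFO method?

Oct 11, 307 sold [FIFO — oldest first]: 91 @ $11 + 216 @ $12 = $3,593
Ending inventory: 54 @ $12 + 273 @ $15 + 56 @ $16 = $5,639

Ending inventory = $5,639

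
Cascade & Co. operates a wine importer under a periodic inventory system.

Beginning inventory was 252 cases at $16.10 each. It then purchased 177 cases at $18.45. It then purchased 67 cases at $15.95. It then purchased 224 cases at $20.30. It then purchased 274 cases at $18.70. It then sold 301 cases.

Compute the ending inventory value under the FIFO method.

Sale 1 (301) [FIFO — oldest first]: 252 @ $16.10 + 49 @ $18.45 = $4,961.25
Ending inventory: 128 @ $18.45 + 67 @ $15.95 + 224 @ $20.30 + 274 @ $18.70 = $13,101.25
Check: goods available $18,062.50 = COGS $4,961.25 + ending $13,101.25

Ending inventory = $13,101.25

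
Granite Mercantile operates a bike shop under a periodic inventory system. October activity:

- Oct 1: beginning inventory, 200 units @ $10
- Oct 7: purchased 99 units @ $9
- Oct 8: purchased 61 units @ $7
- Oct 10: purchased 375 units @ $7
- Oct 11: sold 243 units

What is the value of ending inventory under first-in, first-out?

Oct 11, 243 sold [FIFO — oldest first]: 200 @ $10 + 43 @ $9 = $2,387
Ending inventory: 56 @ $9 + 61 @ $7 + 375 @ $7 = $3,556

Ending inventory = $3,556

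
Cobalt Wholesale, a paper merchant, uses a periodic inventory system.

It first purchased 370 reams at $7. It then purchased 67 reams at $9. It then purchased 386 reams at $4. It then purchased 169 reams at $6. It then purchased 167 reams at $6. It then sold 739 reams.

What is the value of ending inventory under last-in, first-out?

Sale 1 (739) [LIFO — newest first]: 167 @ $6 + 169 @ $6 + 386 @ $4 + 17 @ $9 = $3,713
Ending inventory: 370 @ $7 + 50 @ $9 = $3,040

Ending inventory = $3,040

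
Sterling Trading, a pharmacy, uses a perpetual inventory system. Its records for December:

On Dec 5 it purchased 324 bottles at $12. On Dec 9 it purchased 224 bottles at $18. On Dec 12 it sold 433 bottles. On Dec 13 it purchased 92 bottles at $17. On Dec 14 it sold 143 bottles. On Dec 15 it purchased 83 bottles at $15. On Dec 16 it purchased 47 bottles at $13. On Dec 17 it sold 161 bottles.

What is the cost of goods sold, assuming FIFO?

Dec 12, 433 sold [FIFO — oldest first]: 324 @ $12 + 109 @ $18 = $5,850
Dec 14, 143 sold [FIFO — oldest first]: 115 @ $18 + 28 @ $17 = $2,546
Dec 17, 161 sold [FIFO — oldest first]: 64 @ $17 + 83 @ $15 + 14 @ $13 = $2,515
Total COGS = $5,850 + $2,546 + $2,515 = $10,911
Ending inventory: 33 @ $13 = $429

COGS = $10,911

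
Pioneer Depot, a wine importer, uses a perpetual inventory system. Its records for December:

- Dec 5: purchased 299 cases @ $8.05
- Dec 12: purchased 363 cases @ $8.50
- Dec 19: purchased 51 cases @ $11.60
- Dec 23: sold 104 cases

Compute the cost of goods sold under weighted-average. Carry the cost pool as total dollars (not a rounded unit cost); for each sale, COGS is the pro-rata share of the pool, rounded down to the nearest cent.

After Dec 5: 299 on hand, pool $2,406.95 (≈ $8.0500 each)
After Dec 12: 662 on hand, pool $5,492.45 (≈ $8.2968 each)
After Dec 19: 713 on hand, pool $6,084.05 (≈ $8.5330 each)
Dec 23, sell 104: 104/713 × $6,084.05 → $887.43
Ending inventory (cost pool remaining) = $5,196.62
Check: goods available $6,084.05 = COGS $887.43 + ending $5,196.62

COGS = $887.43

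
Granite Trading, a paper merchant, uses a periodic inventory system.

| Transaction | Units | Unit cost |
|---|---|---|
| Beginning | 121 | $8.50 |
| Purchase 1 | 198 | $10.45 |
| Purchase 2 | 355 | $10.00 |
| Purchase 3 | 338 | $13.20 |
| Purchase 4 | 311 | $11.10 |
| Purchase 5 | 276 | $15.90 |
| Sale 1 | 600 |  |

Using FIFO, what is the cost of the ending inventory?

Sale 1 (600) [FIFO — oldest first]: 121 @ $8.50 + 198 @ $10.45 + 281 @ $10.00 = $5,907.60
Ending inventory: 74 @ $10.00 + 338 @ $13.20 + 311 @ $11.10 + 276 @ $15.90 = $13,042.10
Check: goods available $18,949.70 = COGS $5,907.60 + ending $13,042.10

Ending inventory = $13,042.10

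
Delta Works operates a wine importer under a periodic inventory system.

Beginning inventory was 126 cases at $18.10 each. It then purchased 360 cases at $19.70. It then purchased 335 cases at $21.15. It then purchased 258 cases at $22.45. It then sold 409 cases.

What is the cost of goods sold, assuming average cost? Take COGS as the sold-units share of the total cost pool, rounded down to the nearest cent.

Sale 1, sell 409: 409/1079 × $22,249.95 → $8,433.94
Ending inventory (cost pool remaining) = $13,816.01
Check: goods available $22,249.95 = COGS $8,433.94 + ending $13,816.01

COGS = $8,433.94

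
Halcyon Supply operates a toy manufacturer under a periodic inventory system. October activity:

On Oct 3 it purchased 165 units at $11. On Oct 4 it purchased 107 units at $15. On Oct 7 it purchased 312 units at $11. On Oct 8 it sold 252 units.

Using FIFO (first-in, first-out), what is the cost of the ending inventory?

Ending inventory = $3,732

Oct 8, 252 sold [FIFO — oldest first]: 165 @ $11 + 87 @ $15 = $3,120
Ending inventory: 20 @ $15 + 312 @ $11 = $3,732
Check: goods available $6,852 = COGS $3,120 + ending $3,732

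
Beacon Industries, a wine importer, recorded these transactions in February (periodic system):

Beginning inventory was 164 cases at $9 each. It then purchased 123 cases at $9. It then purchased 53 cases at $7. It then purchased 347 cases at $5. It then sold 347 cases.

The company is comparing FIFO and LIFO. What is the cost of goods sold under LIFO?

COGS = $1,735

FIFO COGS: 164 @ $9 + 123 @ $9 + 53 @ $7 + 7 @ $5 = $2,989
LIFO COGS: 347 @ $5 = $1,735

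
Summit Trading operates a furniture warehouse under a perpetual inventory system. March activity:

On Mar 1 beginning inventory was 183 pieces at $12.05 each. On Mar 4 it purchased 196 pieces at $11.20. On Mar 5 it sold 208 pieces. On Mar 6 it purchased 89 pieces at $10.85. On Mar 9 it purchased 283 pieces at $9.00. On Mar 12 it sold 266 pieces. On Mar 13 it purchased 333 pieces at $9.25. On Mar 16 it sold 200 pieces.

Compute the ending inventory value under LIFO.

Ending inventory = $4,409.45

Mar 5, 208 sold [LIFO — newest first]: 196 @ $11.20 + 12 @ $12.05 = $2,339.80
Mar 12, 266 sold [LIFO — newest first]: 266 @ $9.00 = $2,394.00
Mar 16, 200 sold [LIFO — newest first]: 200 @ $9.25 = $1,850.00
Total COGS = $2,339.80 + $2,394.00 + $1,850.00 = $6,583.80
Ending inventory: 171 @ $12.05 + 89 @ $10.85 + 17 @ $9.00 + 133 @ $9.25 = $4,409.45
Check: goods available $10,993.25 = COGS $6,583.80 + ending $4,409.45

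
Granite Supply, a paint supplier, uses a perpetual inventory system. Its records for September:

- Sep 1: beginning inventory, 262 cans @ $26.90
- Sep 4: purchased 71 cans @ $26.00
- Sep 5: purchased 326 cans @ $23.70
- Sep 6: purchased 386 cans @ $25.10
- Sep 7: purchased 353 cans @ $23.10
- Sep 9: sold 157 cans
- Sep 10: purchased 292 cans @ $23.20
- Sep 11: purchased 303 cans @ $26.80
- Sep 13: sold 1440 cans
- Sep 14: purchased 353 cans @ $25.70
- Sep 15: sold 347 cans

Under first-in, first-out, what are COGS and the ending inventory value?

COGS = $48,044.50; ending inventory = $10,385.30

Sep 9, 157 sold [FIFO — oldest first]: 157 @ $26.90 = $4,223.30
Sep 13, 1440 sold [FIFO — oldest first]: 105 @ $26.90 + 71 @ $26.00 + 326 @ $23.70 + 386 @ $25.10 + 353 @ $23.10 + 199 @ $23.20 = $34,856.40
Sep 15, 347 sold [FIFO — oldest first]: 93 @ $23.20 + 254 @ $26.80 = $8,964.80
Total COGS = $4,223.30 + $34,856.40 + $8,964.80 = $48,044.50
Ending inventory: 49 @ $26.80 + 353 @ $25.70 = $10,385.30
Check: goods available $58,429.80 = COGS $48,044.50 + ending $10,385.30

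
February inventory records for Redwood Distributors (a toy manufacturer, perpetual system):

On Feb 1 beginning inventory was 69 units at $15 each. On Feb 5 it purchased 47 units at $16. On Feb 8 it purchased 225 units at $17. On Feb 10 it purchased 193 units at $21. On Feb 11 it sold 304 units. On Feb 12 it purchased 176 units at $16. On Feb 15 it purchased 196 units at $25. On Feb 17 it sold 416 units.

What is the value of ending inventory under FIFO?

Ending inventory = $4,650

Feb 11, 304 sold [FIFO — oldest first]: 69 @ $15 + 47 @ $16 + 188 @ $17 = $4,983
Feb 17, 416 sold [FIFO — oldest first]: 37 @ $17 + 193 @ $21 + 176 @ $16 + 10 @ $25 = $7,748
Total COGS = $4,983 + $7,748 = $12,731
Ending inventory: 186 @ $25 = $4,650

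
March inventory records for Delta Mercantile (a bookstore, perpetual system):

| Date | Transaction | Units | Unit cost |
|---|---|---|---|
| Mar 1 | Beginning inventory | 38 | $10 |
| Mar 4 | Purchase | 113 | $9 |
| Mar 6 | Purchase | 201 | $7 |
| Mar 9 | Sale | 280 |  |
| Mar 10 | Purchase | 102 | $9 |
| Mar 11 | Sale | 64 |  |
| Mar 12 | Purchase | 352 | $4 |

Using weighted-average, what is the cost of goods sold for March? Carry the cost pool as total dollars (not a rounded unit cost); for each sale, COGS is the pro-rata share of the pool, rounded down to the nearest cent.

COGS = $2,779.06

After Mar 1: 38 on hand, pool $380.00 (≈ $10.0000 each)
After Mar 4: 151 on hand, pool $1,397.00 (≈ $9.2517 each)
After Mar 6: 352 on hand, pool $2,804.00 (≈ $7.9659 each)
Mar 9, sell 280: 280/352 × $2,804.00 → $2,230.45
After Mar 10: 174 on hand, pool $1,491.55 (≈ $8.5721 each)
Mar 11, sell 64: 64/174 × $1,491.55 → $548.61
After Mar 12: 462 on hand, pool $2,350.94 (≈ $5.0886 each)
Total COGS = $2,230.45 + $548.61 = $2,779.06
Ending inventory (cost pool remaining) = $2,350.94
Check: goods available $5,130.00 = COGS $2,779.06 + ending $2,350.94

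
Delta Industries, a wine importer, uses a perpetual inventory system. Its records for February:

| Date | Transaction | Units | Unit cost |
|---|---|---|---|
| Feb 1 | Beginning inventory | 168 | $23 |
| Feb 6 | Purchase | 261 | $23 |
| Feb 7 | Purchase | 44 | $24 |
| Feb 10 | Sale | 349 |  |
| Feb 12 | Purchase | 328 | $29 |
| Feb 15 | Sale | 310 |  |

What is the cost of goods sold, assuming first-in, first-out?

Feb 10, 349 sold [FIFO — oldest first]: 168 @ $23 + 181 @ $23 = $8,027
Feb 15, 310 sold [FIFO — oldest first]: 80 @ $23 + 44 @ $24 + 186 @ $29 = $8,290
Total COGS = $8,027 + $8,290 = $16,317
Ending inventory: 142 @ $29 = $4,118

COGS = $16,317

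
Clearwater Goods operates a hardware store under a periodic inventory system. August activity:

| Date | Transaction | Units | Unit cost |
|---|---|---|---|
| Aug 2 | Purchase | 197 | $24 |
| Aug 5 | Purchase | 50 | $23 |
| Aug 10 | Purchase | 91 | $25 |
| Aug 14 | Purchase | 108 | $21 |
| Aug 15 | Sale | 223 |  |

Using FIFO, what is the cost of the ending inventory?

Ending inventory = $5,095

Aug 15, 223 sold [FIFO — oldest first]: 197 @ $24 + 26 @ $23 = $5,326
Ending inventory: 24 @ $23 + 91 @ $25 + 108 @ $21 = $5,095
Check: goods available $10,421 = COGS $5,326 + ending $5,095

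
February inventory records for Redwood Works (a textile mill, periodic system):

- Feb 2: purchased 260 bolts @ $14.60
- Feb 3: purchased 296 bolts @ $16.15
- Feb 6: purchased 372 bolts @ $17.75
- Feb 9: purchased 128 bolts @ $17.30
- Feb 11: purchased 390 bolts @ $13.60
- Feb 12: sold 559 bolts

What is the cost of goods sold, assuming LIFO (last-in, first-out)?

Feb 12, 559 sold [LIFO — newest first]: 390 @ $13.60 + 128 @ $17.30 + 41 @ $17.75 = $8,246.15
Ending inventory: 260 @ $14.60 + 296 @ $16.15 + 331 @ $17.75 = $14,451.65

COGS = $8,246.15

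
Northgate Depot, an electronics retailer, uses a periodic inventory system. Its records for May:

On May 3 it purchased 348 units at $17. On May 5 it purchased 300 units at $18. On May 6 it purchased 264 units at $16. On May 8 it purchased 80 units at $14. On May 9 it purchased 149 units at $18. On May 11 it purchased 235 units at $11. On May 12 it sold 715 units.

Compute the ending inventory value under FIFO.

May 12, 715 sold [FIFO — oldest first]: 348 @ $17 + 300 @ $18 + 67 @ $16 = $12,388
Ending inventory: 197 @ $16 + 80 @ $14 + 149 @ $18 + 235 @ $11 = $9,539

Ending inventory = $9,539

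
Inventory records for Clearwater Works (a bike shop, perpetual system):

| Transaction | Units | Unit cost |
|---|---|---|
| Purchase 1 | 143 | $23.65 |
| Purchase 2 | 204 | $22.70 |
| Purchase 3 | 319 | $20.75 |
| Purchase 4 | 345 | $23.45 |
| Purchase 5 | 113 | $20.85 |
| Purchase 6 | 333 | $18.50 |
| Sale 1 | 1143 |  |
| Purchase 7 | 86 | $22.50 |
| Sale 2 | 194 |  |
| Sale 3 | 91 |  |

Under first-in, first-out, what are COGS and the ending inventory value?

COGS = $30,702.30; ending inventory = $2,471.50

Sale 1 (1143) [FIFO — oldest first]: 143 @ $23.65 + 204 @ $22.70 + 319 @ $20.75 + 345 @ $23.45 + 113 @ $20.85 + 19 @ $18.50 = $25,429.80
Sale 2 (194) [FIFO — oldest first]: 194 @ $18.50 = $3,589.00
Sale 3 (91) [FIFO — oldest first]: 91 @ $18.50 = $1,683.50
Total COGS = $25,429.80 + $3,589.00 + $1,683.50 = $30,702.30
Ending inventory: 29 @ $18.50 + 86 @ $22.50 = $2,471.50
Check: goods available $33,173.80 = COGS $30,702.30 + ending $2,471.50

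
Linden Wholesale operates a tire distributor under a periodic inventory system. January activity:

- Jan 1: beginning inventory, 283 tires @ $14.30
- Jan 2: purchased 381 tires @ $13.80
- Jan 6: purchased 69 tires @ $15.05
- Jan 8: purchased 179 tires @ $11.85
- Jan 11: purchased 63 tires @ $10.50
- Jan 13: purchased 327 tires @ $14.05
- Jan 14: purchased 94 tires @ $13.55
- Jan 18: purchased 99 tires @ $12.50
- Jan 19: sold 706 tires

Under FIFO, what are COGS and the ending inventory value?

Jan 19, 706 sold [FIFO — oldest first]: 283 @ $14.30 + 381 @ $13.80 + 42 @ $15.05 = $9,936.80
Ending inventory: 27 @ $15.05 + 179 @ $11.85 + 63 @ $10.50 + 327 @ $14.05 + 94 @ $13.55 + 99 @ $12.50 = $10,294.55
Check: goods available $20,231.35 = COGS $9,936.80 + ending $10,294.55

COGS = $9,936.80; ending inventory = $10,294.55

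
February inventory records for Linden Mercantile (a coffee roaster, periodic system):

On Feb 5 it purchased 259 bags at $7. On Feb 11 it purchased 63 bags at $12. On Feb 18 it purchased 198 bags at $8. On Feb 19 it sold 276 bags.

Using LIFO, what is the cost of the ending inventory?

Ending inventory = $1,708

Feb 19, 276 sold [LIFO — newest first]: 198 @ $8 + 63 @ $12 + 15 @ $7 = $2,445
Ending inventory: 244 @ $7 = $1,708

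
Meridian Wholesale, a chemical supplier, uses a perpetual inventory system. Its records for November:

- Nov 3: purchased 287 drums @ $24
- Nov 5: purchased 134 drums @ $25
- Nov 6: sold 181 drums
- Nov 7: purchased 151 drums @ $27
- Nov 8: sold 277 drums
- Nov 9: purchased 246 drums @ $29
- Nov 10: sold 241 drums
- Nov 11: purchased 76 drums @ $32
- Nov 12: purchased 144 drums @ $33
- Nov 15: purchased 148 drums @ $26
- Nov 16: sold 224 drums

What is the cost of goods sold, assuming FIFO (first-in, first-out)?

Nov 6, 181 sold [FIFO — oldest first]: 181 @ $24 = $4,344
Nov 8, 277 sold [FIFO — oldest first]: 106 @ $24 + 134 @ $25 + 37 @ $27 = $6,893
Nov 10, 241 sold [FIFO — oldest first]: 114 @ $27 + 127 @ $29 = $6,761
Nov 16, 224 sold [FIFO — oldest first]: 119 @ $29 + 76 @ $32 + 29 @ $33 = $6,840
Total COGS = $4,344 + $6,893 + $6,761 + $6,840 = $24,838
Ending inventory: 115 @ $33 + 148 @ $26 = $7,643
Check: goods available $32,481 = COGS $24,838 + ending $7,643

COGS = $24,838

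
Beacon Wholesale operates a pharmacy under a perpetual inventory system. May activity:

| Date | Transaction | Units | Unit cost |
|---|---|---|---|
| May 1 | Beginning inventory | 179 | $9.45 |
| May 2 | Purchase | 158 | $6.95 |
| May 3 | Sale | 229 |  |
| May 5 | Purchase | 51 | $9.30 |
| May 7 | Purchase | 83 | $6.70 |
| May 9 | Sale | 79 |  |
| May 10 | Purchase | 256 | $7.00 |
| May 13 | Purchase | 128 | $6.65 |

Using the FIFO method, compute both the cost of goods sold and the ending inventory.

May 3, 229 sold [FIFO — oldest first]: 179 @ $9.45 + 50 @ $6.95 = $2,039.05
May 9, 79 sold [FIFO — oldest first]: 79 @ $6.95 = $549.05
Total COGS = $2,039.05 + $549.05 = $2,588.10
Ending inventory: 29 @ $6.95 + 51 @ $9.30 + 83 @ $6.70 + 256 @ $7.00 + 128 @ $6.65 = $3,875.15
Check: goods available $6,463.25 = COGS $2,588.10 + ending $3,875.15

COGS = $2,588.10; ending inventory = $3,875.15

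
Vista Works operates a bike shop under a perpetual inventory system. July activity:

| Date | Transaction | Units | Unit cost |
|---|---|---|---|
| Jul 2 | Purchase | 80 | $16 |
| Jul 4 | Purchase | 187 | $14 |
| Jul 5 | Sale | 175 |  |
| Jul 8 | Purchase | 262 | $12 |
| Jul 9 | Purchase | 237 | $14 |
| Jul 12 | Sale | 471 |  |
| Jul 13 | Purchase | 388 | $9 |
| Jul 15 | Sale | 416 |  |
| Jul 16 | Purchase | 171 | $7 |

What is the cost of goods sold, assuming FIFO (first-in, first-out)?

Jul 5, 175 sold [FIFO — oldest first]: 80 @ $16 + 95 @ $14 = $2,610
Jul 12, 471 sold [FIFO — oldest first]: 92 @ $14 + 262 @ $12 + 117 @ $14 = $6,070
Jul 15, 416 sold [FIFO — oldest first]: 120 @ $14 + 296 @ $9 = $4,344
Total COGS = $2,610 + $6,070 + $4,344 = $13,024
Ending inventory: 92 @ $9 + 171 @ $7 = $2,025
Check: goods available $15,049 = COGS $13,024 + ending $2,025

COGS = $13,024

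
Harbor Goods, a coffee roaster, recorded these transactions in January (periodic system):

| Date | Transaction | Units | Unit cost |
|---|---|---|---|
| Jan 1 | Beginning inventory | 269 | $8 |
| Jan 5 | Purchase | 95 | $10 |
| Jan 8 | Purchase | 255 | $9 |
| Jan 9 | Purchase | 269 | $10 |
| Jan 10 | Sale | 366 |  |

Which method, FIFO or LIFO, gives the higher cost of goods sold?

FIFO COGS: 269 @ $8 + 95 @ $10 + 2 @ $9 = $3,120
LIFO COGS: 269 @ $10 + 97 @ $9 = $3,563

LIFO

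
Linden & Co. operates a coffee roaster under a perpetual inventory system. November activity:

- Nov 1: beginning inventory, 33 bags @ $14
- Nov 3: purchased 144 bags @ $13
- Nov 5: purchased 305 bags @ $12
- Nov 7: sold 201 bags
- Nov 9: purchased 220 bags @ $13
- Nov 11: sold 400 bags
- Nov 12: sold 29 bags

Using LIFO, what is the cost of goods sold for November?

Nov 7, 201 sold [LIFO — newest first]: 201 @ $12 = $2,412
Nov 11, 400 sold [LIFO — newest first]: 220 @ $13 + 104 @ $12 + 76 @ $13 = $5,096
Nov 12, 29 sold [LIFO — newest first]: 29 @ $13 = $377
Total COGS = $2,412 + $5,096 + $377 = $7,885
Ending inventory: 33 @ $14 + 39 @ $13 = $969

COGS = $7,885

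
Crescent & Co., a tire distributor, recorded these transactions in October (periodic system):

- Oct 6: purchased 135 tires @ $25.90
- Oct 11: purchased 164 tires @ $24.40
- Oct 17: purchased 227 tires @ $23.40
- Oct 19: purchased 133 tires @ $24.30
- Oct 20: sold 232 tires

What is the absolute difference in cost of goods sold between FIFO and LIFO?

FIFO COGS: 135 @ $25.90 + 97 @ $24.40 = $5,863.30
LIFO COGS: 133 @ $24.30 + 99 @ $23.40 = $5,548.50
Difference = |$5,863.30 − $5,548.50| = $314.80

$314.80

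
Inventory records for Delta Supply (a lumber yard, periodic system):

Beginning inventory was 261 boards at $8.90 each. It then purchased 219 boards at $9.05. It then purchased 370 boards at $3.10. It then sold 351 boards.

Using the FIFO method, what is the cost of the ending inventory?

Ending inventory = $2,314.45

Sale 1 (351) [FIFO — oldest first]: 261 @ $8.90 + 90 @ $9.05 = $3,137.40
Ending inventory: 129 @ $9.05 + 370 @ $3.10 = $2,314.45
Check: goods available $5,451.85 = COGS $3,137.40 + ending $2,314.45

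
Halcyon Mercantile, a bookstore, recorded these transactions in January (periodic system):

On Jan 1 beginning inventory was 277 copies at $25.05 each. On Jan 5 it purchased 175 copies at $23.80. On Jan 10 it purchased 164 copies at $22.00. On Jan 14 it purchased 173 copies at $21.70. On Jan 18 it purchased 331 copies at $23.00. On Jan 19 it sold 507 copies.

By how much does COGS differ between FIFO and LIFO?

$880.75

FIFO COGS: 277 @ $25.05 + 175 @ $23.80 + 55 @ $22.00 = $12,313.85
LIFO COGS: 331 @ $23.00 + 173 @ $21.70 + 3 @ $22.00 = $11,433.10
Difference = |$12,313.85 − $11,433.10| = $880.75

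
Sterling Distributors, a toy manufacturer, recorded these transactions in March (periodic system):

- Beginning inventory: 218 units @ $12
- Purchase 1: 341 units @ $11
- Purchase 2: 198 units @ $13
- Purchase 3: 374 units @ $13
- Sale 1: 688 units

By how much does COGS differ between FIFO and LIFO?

FIFO COGS: 218 @ $12 + 341 @ $11 + 129 @ $13 = $8,044
LIFO COGS: 374 @ $13 + 198 @ $13 + 116 @ $11 = $8,712
Difference = |$8,044 − $8,712| = $668

$668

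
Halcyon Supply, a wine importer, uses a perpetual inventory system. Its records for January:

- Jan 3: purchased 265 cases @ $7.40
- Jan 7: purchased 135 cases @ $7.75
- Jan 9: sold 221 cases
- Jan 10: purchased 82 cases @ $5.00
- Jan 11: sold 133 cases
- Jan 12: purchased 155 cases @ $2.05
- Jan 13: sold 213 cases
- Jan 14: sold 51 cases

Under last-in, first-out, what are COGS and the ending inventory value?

Jan 9, 221 sold [LIFO — newest first]: 135 @ $7.75 + 86 @ $7.40 = $1,682.65
Jan 11, 133 sold [LIFO — newest first]: 82 @ $5.00 + 51 @ $7.40 = $787.40
Jan 13, 213 sold [LIFO — newest first]: 155 @ $2.05 + 58 @ $7.40 = $746.95
Jan 14, 51 sold [LIFO — newest first]: 51 @ $7.40 = $377.40
Total COGS = $1,682.65 + $787.40 + $746.95 + $377.40 = $3,594.40
Ending inventory: 19 @ $7.40 = $140.60
Check: goods available $3,735.00 = COGS $3,594.40 + ending $140.60

COGS = $3,594.40; ending inventory = $140.60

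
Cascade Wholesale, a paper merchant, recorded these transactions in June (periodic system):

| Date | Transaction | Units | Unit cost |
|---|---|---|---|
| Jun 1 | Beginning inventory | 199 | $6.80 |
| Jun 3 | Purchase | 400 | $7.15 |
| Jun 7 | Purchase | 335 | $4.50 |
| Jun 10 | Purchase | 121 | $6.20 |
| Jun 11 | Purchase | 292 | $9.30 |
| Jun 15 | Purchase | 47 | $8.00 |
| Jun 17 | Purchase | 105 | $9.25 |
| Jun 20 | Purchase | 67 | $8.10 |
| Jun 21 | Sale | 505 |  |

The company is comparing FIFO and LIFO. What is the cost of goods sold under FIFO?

COGS = $3,541.10

FIFO COGS: 199 @ $6.80 + 306 @ $7.15 = $3,541.10
LIFO COGS: 67 @ $8.10 + 105 @ $9.25 + 47 @ $8.00 + 286 @ $9.30 = $4,549.75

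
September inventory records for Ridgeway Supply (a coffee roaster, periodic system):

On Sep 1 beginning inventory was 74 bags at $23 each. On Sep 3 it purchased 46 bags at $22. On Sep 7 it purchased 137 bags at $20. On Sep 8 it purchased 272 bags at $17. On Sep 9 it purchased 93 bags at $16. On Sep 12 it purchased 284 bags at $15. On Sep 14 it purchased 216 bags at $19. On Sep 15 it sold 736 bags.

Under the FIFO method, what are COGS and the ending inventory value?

Sep 15, 736 sold [FIFO — oldest first]: 74 @ $23 + 46 @ $22 + 137 @ $20 + 272 @ $17 + 93 @ $16 + 114 @ $15 = $13,276
Ending inventory: 170 @ $15 + 216 @ $19 = $6,654

COGS = $13,276; ending inventory = $6,654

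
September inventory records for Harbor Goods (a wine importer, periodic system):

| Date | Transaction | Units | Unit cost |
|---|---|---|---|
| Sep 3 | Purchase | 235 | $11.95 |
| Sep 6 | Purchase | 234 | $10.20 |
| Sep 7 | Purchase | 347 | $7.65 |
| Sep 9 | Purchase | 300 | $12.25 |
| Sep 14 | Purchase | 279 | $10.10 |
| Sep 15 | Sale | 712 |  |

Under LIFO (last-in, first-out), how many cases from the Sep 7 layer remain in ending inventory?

Sep 15, 712 sold [LIFO — newest first]: 279 @ $10.10 + 300 @ $12.25 + 133 @ $7.65 = $7,510.35
Ending inventory: 235 @ $11.95 + 234 @ $10.20 + 214 @ $7.65 = $6,832.15

214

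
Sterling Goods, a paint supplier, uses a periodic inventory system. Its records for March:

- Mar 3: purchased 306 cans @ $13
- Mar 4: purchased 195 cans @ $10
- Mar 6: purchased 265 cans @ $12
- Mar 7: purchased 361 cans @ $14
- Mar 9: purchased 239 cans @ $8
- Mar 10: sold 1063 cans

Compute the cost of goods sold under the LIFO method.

COGS = $12,135

Mar 10, 1063 sold [LIFO — newest first]: 239 @ $8 + 361 @ $14 + 265 @ $12 + 195 @ $10 + 3 @ $13 = $12,135
Ending inventory: 303 @ $13 = $3,939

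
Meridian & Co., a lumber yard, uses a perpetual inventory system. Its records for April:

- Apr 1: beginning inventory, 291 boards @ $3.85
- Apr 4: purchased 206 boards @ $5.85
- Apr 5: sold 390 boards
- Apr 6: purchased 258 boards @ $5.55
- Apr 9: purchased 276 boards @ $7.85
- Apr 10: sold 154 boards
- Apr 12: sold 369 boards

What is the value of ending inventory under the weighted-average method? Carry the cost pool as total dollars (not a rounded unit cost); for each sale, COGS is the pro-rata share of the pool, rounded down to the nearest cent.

Ending inventory = $754.61

After Apr 1: 291 on hand, pool $1,120.35 (≈ $3.8500 each)
After Apr 4: 497 on hand, pool $2,325.45 (≈ $4.6790 each)
Apr 5, sell 390: 390/497 × $2,325.45 → $1,824.79
After Apr 6: 365 on hand, pool $1,932.56 (≈ $5.2947 each)
After Apr 9: 641 on hand, pool $4,099.16 (≈ $6.3949 each)
Apr 10, sell 154: 154/641 × $4,099.16 → $984.82
Apr 12, sell 369: 369/487 × $3,114.34 → $2,359.73
Total COGS = $1,824.79 + $984.82 + $2,359.73 = $5,169.34
Ending inventory (cost pool remaining) = $754.61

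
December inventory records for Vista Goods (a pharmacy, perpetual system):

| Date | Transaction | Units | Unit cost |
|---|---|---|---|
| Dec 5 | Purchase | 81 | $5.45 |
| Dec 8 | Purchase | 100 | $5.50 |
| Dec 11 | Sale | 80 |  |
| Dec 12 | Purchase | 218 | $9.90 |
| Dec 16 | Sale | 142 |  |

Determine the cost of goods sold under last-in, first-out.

Dec 11, 80 sold [LIFO — newest first]: 80 @ $5.50 = $440.00
Dec 16, 142 sold [LIFO — newest first]: 142 @ $9.90 = $1,405.80
Total COGS = $440.00 + $1,405.80 = $1,845.80
Ending inventory: 81 @ $5.45 + 20 @ $5.50 + 76 @ $9.90 = $1,303.85
Check: goods available $3,149.65 = COGS $1,845.80 + ending $1,303.85

COGS = $1,845.80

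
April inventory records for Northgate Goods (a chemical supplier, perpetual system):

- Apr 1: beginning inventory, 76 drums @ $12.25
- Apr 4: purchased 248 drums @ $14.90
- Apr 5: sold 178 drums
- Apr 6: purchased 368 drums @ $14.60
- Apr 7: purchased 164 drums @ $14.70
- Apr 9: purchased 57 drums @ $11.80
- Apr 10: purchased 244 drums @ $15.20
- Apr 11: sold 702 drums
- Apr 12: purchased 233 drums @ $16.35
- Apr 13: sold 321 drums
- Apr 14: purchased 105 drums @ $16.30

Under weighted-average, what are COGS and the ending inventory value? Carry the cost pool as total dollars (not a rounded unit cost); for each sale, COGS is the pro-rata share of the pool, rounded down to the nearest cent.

COGS = $17,694.82; ending inventory = $4,617.43

After Apr 1: 76 on hand, pool $931.00 (≈ $12.2500 each)
After Apr 4: 324 on hand, pool $4,626.20 (≈ $14.2784 each)
Apr 5, sell 178: 178/324 × $4,626.20 → $2,541.55
After Apr 6: 514 on hand, pool $7,457.45 (≈ $14.5087 each)
After Apr 7: 678 on hand, pool $9,868.25 (≈ $14.5549 each)
After Apr 9: 735 on hand, pool $10,540.85 (≈ $14.3413 each)
After Apr 10: 979 on hand, pool $14,249.65 (≈ $14.5553 each)
Apr 11, sell 702: 702/979 × $14,249.65 → $10,217.82
After Apr 12: 510 on hand, pool $7,841.38 (≈ $15.3753 each)
Apr 13, sell 321: 321/510 × $7,841.38 → $4,935.45
After Apr 14: 294 on hand, pool $4,617.43 (≈ $15.7055 each)
Total COGS = $2,541.55 + $10,217.82 + $4,935.45 = $17,694.82
Ending inventory (cost pool remaining) = $4,617.43
Check: goods available $22,312.25 = COGS $17,694.82 + ending $4,617.43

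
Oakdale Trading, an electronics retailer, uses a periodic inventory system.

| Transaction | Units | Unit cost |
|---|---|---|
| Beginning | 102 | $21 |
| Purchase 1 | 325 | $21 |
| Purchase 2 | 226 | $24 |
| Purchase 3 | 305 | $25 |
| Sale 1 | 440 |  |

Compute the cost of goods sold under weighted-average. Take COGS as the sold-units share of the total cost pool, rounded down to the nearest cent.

COGS = $10,111.73

Sale 1, sell 440: 440/958 × $22,016.00 → $10,111.73
Ending inventory (cost pool remaining) = $11,904.27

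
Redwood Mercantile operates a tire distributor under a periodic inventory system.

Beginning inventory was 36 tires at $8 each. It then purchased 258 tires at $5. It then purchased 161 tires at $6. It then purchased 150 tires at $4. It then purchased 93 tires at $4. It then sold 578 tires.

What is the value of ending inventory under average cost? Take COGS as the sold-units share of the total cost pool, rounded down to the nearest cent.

Sale 1, sell 578: 578/698 × $3,516.00 → $2,911.53
Ending inventory (cost pool remaining) = $604.47
Check: goods available $3,516.00 = COGS $2,911.53 + ending $604.47

Ending inventory = $604.47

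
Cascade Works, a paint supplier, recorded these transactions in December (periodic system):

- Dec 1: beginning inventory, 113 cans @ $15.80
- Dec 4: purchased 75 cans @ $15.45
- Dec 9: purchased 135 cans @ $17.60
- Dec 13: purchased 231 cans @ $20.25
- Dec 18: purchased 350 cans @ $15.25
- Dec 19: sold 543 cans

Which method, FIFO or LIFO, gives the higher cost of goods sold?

FIFO

FIFO COGS: 113 @ $15.80 + 75 @ $15.45 + 135 @ $17.60 + 220 @ $20.25 = $9,775.15
LIFO COGS: 350 @ $15.25 + 193 @ $20.25 = $9,245.75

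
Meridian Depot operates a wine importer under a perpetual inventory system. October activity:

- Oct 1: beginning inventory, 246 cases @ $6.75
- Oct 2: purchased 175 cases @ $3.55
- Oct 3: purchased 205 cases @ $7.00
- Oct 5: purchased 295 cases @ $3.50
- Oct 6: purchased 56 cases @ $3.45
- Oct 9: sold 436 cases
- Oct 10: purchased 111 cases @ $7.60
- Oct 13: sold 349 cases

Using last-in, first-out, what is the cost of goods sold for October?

COGS = $3,923.20

Oct 9, 436 sold [LIFO — newest first]: 56 @ $3.45 + 295 @ $3.50 + 85 @ $7.00 = $1,820.70
Oct 13, 349 sold [LIFO — newest first]: 111 @ $7.60 + 120 @ $7.00 + 118 @ $3.55 = $2,102.50
Total COGS = $1,820.70 + $2,102.50 = $3,923.20
Ending inventory: 246 @ $6.75 + 57 @ $3.55 = $1,862.85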